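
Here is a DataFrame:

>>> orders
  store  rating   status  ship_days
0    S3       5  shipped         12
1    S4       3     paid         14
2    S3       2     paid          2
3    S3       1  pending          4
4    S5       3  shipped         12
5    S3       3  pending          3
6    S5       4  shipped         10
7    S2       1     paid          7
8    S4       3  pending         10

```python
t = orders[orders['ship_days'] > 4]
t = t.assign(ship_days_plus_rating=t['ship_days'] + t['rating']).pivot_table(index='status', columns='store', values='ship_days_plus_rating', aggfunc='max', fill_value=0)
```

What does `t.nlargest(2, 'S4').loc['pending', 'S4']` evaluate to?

13

filter rows where ship_days > 4:
  store  rating   status  ship_days
0    S3       5  shipped         12
1    S4       3     paid         14
4    S5       3  shipped         12
6    S5       4  shipped         10
7    S2       1     paid          7
8    S4       3  pending         10
add column ship_days_plus_rating = t['ship_days'] + t['rating']:
  store  rating   status  ship_days  ship_days_plus_rating
0    S3       5  shipped         12                     17
1    S4       3     paid         14                     17
4    S5       3  shipped         12                     15
6    S5       4  shipped         10                     14
7    S2       1     paid          7                      8
8    S4       3  pending         10                     13
pivot: rows=status, cols=store, max(ship_days_plus_rating):
store    S2  S3  S4  S5
status                 
paid      8   0  17   0
pending   0   0  13   0
shipped   0  17   0  15
take 2 rows with largest S4:
store    S2  S3  S4  S5
status                 
paid      8   0  17   0
pending   0   0  13   0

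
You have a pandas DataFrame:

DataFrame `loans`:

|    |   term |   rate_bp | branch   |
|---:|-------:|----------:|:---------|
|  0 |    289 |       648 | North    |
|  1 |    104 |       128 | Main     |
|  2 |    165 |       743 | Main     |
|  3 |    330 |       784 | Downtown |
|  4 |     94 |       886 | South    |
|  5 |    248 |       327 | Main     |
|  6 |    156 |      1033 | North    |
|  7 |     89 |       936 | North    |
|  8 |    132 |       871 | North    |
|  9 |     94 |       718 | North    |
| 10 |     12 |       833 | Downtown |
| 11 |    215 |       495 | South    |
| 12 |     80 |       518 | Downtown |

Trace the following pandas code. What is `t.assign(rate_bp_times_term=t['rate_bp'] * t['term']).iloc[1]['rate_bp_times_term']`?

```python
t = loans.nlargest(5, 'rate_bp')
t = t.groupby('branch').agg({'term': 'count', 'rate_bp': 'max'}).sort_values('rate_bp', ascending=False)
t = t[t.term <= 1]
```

take 5 rows with largest rate_bp:
    term  rate_bp    branch
6    156     1033     North
7     89      936     North
4     94      886     South
8    132      871     North
10    12      833  Downtown
group by branch: count(term), max(rate_bp):
          term  rate_bp
branch                 
Downtown     1      833
North        3     1033
South        1      886
sort by rate_bp descending:
          term  rate_bp
branch                 
North        3     1033
South        1      886
Downtown     1      833
filter rows where term <= 1:
          term  rate_bp
branch                 
South        1      886
Downtown     1      833
add column rate_bp_times_term = t['rate_bp'] * t['term']:
          term  rate_bp  rate_bp_times_term
branch                                     
South        1      886                 886
Downtown     1      833                 833
Then the value at position 1, column 'rate_bp_times_term': 833

833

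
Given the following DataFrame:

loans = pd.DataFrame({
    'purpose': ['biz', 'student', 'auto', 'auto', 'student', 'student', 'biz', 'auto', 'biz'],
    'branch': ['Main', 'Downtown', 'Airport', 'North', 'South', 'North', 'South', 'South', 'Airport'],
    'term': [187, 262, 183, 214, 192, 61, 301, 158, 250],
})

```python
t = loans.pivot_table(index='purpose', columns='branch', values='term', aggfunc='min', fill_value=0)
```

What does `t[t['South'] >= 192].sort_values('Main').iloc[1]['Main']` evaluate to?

187

pivot: rows=purpose, cols=branch, min(term):
branch   Airport  Downtown  Main  North  South
purpose                                       
auto         183         0     0    214    158
biz          250         0   187      0    301
student        0       262     0     61    192
filter rows where South >= 192:
branch   Airport  Downtown  Main  North  South
purpose                                       
biz          250         0   187      0    301
student        0       262     0     61    192
sort by Main:
branch   Airport  Downtown  Main  North  South
purpose                                       
student        0       262     0     61    192
biz          250         0   187      0    301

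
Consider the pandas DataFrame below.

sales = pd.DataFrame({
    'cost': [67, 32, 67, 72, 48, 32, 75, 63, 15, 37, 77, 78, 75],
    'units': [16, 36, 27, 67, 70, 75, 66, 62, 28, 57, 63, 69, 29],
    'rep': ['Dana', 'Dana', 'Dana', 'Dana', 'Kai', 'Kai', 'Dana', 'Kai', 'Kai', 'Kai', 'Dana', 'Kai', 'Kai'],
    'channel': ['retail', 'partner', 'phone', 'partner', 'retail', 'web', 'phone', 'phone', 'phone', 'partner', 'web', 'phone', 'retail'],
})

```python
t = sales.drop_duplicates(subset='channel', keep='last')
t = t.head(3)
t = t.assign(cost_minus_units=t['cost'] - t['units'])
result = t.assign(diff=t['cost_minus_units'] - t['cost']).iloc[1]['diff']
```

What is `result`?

-63

drop duplicate channel (keep=last):
    cost  units   rep  channel
9     37     57   Kai  partner
10    77     63  Dana      web
11    78     69   Kai    phone
12    75     29   Kai   retail
take first 3 rows:
    cost  units   rep  channel
9     37     57   Kai  partner
10    77     63  Dana      web
11    78     69   Kai    phone
add column cost_minus_units = t['cost'] - t['units']:
    cost  units   rep  channel  cost_minus_units
9     37     57   Kai  partner               -20
10    77     63  Dana      web                14
11    78     69   Kai    phone                 9
add column diff = t['cost_minus_units'] - t['cost']:
    cost  units   rep  channel  cost_minus_units  diff
9     37     57   Kai  partner               -20   -57
10    77     63  Dana      web                14   -63
11    78     69   Kai    phone                 9   -69
So iloc[1]['diff'] = -63.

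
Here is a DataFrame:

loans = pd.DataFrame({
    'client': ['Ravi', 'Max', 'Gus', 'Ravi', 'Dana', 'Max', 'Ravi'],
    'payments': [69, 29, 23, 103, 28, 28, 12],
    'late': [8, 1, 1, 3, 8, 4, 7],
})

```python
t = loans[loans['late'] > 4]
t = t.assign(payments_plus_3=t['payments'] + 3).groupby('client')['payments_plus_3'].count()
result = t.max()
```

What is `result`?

filter rows where late > 4:
  client  payments  late
0   Ravi        69     8
4   Dana        28     8
6   Ravi        12     7
add column payments_plus_3 = t['payments'] + 3:
  client  payments  late  payments_plus_3
0   Ravi        69     8               72
4   Dana        28     8               31
6   Ravi        12     7               15
group by client, count of payments_plus_3:
client
Dana    1
Ravi    2
Name: payments_plus_3, dtype: int64

2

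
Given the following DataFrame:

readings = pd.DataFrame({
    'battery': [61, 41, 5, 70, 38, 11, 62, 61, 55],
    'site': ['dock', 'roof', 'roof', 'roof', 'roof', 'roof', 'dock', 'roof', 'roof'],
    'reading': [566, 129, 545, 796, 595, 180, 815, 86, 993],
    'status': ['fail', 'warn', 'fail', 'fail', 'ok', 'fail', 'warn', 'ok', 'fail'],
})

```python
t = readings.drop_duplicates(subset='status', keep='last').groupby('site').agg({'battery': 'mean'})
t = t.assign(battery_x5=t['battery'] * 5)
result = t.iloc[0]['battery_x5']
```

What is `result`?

drop duplicate status (keep=last):
   battery  site  reading status
6       62  dock      815   warn
7       61  roof       86     ok
8       55  roof      993   fail
group by site, mean of battery:
      battery
site         
dock     62.0
roof     58.0
add column battery_x5 = t['battery'] * 5:
      battery  battery_x5
site                     
dock     62.0       310.0
roof     58.0       290.0

310.0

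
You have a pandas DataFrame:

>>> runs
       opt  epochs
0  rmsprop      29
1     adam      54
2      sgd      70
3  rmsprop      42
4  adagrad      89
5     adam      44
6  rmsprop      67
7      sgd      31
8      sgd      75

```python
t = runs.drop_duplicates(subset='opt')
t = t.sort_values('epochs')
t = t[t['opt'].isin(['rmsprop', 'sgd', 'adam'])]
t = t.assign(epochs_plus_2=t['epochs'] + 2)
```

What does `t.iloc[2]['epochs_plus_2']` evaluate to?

72

drop duplicate opt (keep=first):
       opt  epochs
0  rmsprop      29
1     adam      54
2      sgd      70
4  adagrad      89
sort by epochs:
       opt  epochs
0  rmsprop      29
1     adam      54
2      sgd      70
4  adagrad      89
filter rows where opt in ['rmsprop', 'sgd', 'adam']:
       opt  epochs
0  rmsprop      29
1     adam      54
2      sgd      70
add column epochs_plus_2 = t['epochs'] + 2:
       opt  epochs  epochs_plus_2
0  rmsprop      29             31
1     adam      54             56
2      sgd      70             72
The value at position 2, column 'epochs_plus_2' is 72.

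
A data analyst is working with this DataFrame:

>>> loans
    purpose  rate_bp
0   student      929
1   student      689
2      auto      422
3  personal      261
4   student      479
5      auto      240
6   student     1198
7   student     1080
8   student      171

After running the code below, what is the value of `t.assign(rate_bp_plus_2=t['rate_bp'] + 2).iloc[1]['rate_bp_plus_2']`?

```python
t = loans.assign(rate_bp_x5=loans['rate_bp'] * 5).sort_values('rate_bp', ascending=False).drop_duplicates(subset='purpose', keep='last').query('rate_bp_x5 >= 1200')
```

add column rate_bp_x5 = loans['rate_bp'] * 5:
    purpose  rate_bp  rate_bp_x5
0   student      929        4645
1   student      689        3445
2      auto      422        2110
3  personal      261        1305
4   student      479        2395
5      auto      240        1200
6   student     1198        5990
7   student     1080        5400
8   student      171         855
sort by rate_bp descending:
    purpose  rate_bp  rate_bp_x5
6   student     1198        5990
7   student     1080        5400
0   student      929        4645
1   student      689        3445
4   student      479        2395
2      auto      422        2110
3  personal      261        1305
5      auto      240        1200
8   student      171         855
drop duplicate purpose (keep=last):
    purpose  rate_bp  rate_bp_x5
3  personal      261        1305
5      auto      240        1200
8   student      171         855
filter rows where rate_bp_x5 >= 1200:
    purpose  rate_bp  rate_bp_x5
3  personal      261        1305
5      auto      240        1200
add column rate_bp_plus_2 = t['rate_bp'] + 2:
    purpose  rate_bp  rate_bp_x5  rate_bp_plus_2
3  personal      261        1305             263
5      auto      240        1200             242

242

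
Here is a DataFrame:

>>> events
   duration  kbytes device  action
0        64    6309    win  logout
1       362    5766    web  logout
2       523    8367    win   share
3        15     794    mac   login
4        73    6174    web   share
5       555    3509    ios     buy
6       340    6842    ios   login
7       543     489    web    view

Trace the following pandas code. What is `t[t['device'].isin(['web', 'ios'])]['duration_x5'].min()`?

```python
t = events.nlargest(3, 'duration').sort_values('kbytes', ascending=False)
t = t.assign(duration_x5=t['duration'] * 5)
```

2715

take 3 rows with largest duration:
   duration  kbytes device action
5       555    3509    ios    buy
7       543     489    web   view
2       523    8367    win  share
sort by kbytes descending:
   duration  kbytes device action
2       523    8367    win  share
5       555    3509    ios    buy
7       543     489    web   view
add column duration_x5 = t['duration'] * 5:
   duration  kbytes device action  duration_x5
2       523    8367    win  share         2615
5       555    3509    ios    buy         2775
7       543     489    web   view         2715
filter rows where device in ['web', 'ios']:
   duration  kbytes device action  duration_x5
5       555    3509    ios    buy         2775
7       543     489    web   view         2715
min of column 'duration_x5' → 2715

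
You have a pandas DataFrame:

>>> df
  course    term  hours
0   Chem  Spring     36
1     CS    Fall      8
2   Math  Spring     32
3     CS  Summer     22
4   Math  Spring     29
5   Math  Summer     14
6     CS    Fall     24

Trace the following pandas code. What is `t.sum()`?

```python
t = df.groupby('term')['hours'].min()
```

51

group by term, min of hours:
term
Fall       8
Spring    29
Summer    14
Name: hours, dtype: int64
So sum() = 51.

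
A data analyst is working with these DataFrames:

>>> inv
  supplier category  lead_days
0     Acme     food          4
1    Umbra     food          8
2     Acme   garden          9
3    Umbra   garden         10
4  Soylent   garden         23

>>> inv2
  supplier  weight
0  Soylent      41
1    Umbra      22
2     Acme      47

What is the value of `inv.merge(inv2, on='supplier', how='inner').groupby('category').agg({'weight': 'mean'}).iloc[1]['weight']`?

36.6666666667

merge on 'supplier' (how='inner') → 5 rows:
  supplier category  lead_days  weight
0     Acme     food          4      47
1    Umbra     food          8      22
2     Acme   garden          9      47
3    Umbra   garden         10      22
4  Soylent   garden         23      41
group by category, mean of weight:
             weight
category           
food      34.500000
garden    36.666667
value at position 1, column 'weight' → 36.6666666667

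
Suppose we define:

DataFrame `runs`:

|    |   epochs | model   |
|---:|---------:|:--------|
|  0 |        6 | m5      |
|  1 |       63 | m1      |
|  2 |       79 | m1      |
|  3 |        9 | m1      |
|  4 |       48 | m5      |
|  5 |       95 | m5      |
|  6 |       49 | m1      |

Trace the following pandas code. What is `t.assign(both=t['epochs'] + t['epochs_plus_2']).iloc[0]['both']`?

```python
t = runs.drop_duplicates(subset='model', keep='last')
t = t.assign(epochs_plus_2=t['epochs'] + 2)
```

drop duplicate model (keep=last):
   epochs model
5      95    m5
6      49    m1
add column epochs_plus_2 = t['epochs'] + 2:
   epochs model  epochs_plus_2
5      95    m5             97
6      49    m1             51
add column both = t['epochs'] + t['epochs_plus_2']:
   epochs model  epochs_plus_2  both
5      95    m5             97   192
6      49    m1             51   100
Finally, value at position 0, column 'both' = 192.

192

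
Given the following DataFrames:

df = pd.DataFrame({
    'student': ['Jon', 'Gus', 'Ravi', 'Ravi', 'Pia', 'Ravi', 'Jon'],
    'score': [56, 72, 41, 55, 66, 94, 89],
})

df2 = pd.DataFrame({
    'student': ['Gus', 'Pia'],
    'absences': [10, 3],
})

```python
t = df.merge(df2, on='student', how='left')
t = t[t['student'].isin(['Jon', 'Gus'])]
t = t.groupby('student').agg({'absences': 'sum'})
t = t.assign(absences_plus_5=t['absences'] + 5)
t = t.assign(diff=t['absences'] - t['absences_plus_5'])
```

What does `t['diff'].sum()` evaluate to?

merge on 'student' (how='left') → 7 rows:
  student  score  absences
0     Jon     56       NaN
1     Gus     72      10.0
2    Ravi     41       NaN
3    Ravi     55       NaN
4     Pia     66       3.0
5    Ravi     94       NaN
6     Jon     89       NaN
filter rows where student in ['Jon', 'Gus']:
  student  score  absences
0     Jon     56       NaN
1     Gus     72      10.0
6     Jon     89       NaN
group by student, sum of absences:
         absences
student          
Gus          10.0
Jon           0.0
add column absences_plus_5 = t['absences'] + 5:
         absences  absences_plus_5
student                           
Gus          10.0             15.0
Jon           0.0              5.0
add column diff = t['absences'] - t['absences_plus_5']:
         absences  absences_plus_5  diff
student                                 
Gus          10.0             15.0  -5.0
Jon           0.0              5.0  -5.0

-10.0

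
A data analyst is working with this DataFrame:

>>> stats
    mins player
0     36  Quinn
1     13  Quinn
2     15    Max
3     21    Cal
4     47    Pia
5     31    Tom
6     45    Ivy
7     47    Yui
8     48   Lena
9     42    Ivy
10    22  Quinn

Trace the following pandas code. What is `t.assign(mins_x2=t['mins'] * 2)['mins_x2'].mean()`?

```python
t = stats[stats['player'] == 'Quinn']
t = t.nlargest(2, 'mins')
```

filter rows where player == 'Quinn':
    mins player
0     36  Quinn
1     13  Quinn
10    22  Quinn
take 2 rows with largest mins:
    mins player
0     36  Quinn
10    22  Quinn
add column mins_x2 = t['mins'] * 2:
    mins player  mins_x2
0     36  Quinn       72
10    22  Quinn       44
So mean() = 58.0.

58.0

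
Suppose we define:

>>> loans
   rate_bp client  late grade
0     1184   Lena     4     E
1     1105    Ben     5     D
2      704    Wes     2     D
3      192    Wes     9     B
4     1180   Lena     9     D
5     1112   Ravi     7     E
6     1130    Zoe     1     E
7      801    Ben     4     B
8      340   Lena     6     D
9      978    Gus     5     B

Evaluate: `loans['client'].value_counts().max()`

3

value_counts of client:
client
Lena    3
Ben     2
Wes     2
Ravi    1
Zoe     1
Gus     1
Name: count, dtype: int64
Taking the max of the resulting series gives 3.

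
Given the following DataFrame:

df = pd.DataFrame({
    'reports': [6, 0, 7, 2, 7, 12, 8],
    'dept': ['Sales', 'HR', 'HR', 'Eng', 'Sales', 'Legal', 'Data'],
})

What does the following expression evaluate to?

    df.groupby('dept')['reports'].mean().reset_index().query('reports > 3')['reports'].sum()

group by dept, mean of reports:
dept
Data      8.0
Eng       2.0
HR        3.5
Legal    12.0
Sales     6.5
Name: reports, dtype: float64
reset_index():
    dept  reports
0   Data      8.0
1    Eng      2.0
2     HR      3.5
3  Legal     12.0
4  Sales      6.5
filter rows where reports > 3:
    dept  reports
0   Data      8.0
2     HR      3.5
3  Legal     12.0
4  Sales      6.5
Hence 30.0.

30.0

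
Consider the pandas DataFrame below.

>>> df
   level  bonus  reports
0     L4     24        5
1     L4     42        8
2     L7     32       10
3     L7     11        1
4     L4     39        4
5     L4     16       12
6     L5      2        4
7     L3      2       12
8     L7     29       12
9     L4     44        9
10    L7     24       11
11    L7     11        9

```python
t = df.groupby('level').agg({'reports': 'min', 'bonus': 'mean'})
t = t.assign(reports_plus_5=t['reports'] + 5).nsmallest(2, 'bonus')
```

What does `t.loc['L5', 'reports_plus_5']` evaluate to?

group by level: min(reports), mean(bonus):
       reports  bonus
level                
L3          12    2.0
L4           4   33.0
L5           4    2.0
L7           1   21.4
add column reports_plus_5 = t['reports'] + 5:
       reports  bonus  reports_plus_5
level                                
L3          12    2.0              17
L4           4   33.0               9
L5           4    2.0               9
L7           1   21.4               6
take 2 rows with smallest bonus:
       reports  bonus  reports_plus_5
level                                
L3          12    2.0              17
L5           4    2.0               9
Then the value at row 'L5', column 'reports_plus_5': 9

9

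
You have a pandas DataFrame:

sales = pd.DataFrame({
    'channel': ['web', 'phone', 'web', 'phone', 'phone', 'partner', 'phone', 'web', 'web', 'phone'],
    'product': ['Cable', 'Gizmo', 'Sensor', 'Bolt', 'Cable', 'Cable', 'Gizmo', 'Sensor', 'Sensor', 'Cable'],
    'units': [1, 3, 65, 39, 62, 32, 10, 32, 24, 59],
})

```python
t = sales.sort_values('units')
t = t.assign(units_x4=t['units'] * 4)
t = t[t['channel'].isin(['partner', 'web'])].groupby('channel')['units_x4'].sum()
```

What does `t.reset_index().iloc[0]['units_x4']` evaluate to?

128

sort by units:
   channel product  units
0      web   Cable      1
1    phone   Gizmo      3
6    phone   Gizmo     10
8      web  Sensor     24
5  partner   Cable     32
7      web  Sensor     32
3    phone    Bolt     39
9    phone   Cable     59
4    phone   Cable     62
2      web  Sensor     65
add column units_x4 = t['units'] * 4:
   channel product  units  units_x4
0      web   Cable      1         4
1    phone   Gizmo      3        12
6    phone   Gizmo     10        40
8      web  Sensor     24        96
5  partner   Cable     32       128
7      web  Sensor     32       128
3    phone    Bolt     39       156
9    phone   Cable     59       236
4    phone   Cable     62       248
2      web  Sensor     65       260
filter rows where channel in ['partner', 'web']:
   channel product  units  units_x4
0      web   Cable      1         4
8      web  Sensor     24        96
5  partner   Cable     32       128
7      web  Sensor     32       128
2      web  Sensor     65       260
group by channel, sum of units_x4:
channel
partner    128
web        488
Name: units_x4, dtype: int64
reset_index():
   channel  units_x4
0  partner       128
1      web       488
Finally, value at position 0, column 'units_x4' = 128.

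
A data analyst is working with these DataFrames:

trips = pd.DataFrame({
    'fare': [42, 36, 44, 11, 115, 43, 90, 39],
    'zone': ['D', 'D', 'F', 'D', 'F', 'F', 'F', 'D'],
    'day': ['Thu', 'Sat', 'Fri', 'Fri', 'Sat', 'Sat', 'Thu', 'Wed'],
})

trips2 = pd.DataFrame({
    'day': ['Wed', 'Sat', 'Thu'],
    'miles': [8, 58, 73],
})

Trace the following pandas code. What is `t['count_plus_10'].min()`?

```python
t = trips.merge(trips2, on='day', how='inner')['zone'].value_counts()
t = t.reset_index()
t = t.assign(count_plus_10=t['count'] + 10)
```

merge on 'day' (how='inner') → 6 rows:
   fare zone  day  miles
0    42    D  Thu     73
1    36    D  Sat     58
2   115    F  Sat     58
3    43    F  Sat     58
4    90    F  Thu     73
5    39    D  Wed      8
value_counts of zone:
zone
D    3
F    3
Name: count, dtype: int64
reset_index():
  zone  count
0    D      3
1    F      3
add column count_plus_10 = t['count'] + 10:
  zone  count  count_plus_10
0    D      3             13
1    F      3             13
Taking the min of column 'count_plus_10' gives 13.

13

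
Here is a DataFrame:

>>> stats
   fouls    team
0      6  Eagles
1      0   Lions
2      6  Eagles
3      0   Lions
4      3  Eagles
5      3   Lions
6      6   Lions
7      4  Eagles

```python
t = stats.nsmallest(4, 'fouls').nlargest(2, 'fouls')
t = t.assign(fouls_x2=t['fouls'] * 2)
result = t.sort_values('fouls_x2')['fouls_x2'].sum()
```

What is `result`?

12

take 4 rows with smallest fouls:
   fouls    team
1      0   Lions
3      0   Lions
4      3  Eagles
5      3   Lions
take 2 rows with largest fouls:
   fouls    team
4      3  Eagles
5      3   Lions
add column fouls_x2 = t['fouls'] * 2:
   fouls    team  fouls_x2
4      3  Eagles         6
5      3   Lions         6
sort by fouls_x2:
   fouls    team  fouls_x2
4      3  Eagles         6
5      3   Lions         6
sum of column 'fouls_x2' → 12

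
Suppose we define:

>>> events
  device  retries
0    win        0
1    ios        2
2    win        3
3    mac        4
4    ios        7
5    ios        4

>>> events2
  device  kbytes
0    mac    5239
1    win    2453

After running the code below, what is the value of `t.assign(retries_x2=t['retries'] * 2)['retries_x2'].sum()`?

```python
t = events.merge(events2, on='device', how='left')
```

40

merge on 'device' (how='left') → 6 rows:
  device  retries  kbytes
0    win        0  2453.0
1    ios        2     NaN
2    win        3  2453.0
3    mac        4  5239.0
4    ios        7     NaN
5    ios        4     NaN
add column retries_x2 = t['retries'] * 2:
  device  retries  kbytes  retries_x2
0    win        0  2453.0           0
1    ios        2     NaN           4
2    win        3  2453.0           6
3    mac        4  5239.0           8
4    ios        7     NaN          14
5    ios        4     NaN           8
Reading off the sum of column 'retries_x2', we get 40.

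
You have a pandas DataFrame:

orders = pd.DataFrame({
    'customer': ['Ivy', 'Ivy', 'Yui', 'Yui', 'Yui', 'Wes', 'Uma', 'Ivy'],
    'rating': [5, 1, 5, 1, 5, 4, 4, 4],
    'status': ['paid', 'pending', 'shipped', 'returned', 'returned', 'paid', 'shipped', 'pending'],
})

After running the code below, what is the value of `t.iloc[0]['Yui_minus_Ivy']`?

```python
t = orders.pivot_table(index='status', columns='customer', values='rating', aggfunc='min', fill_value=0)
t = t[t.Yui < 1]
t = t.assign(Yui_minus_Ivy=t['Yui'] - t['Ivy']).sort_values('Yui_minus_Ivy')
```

pivot: rows=status, cols=customer, min(rating):
customer  Ivy  Uma  Wes  Yui
status                      
paid        5    0    4    0
pending     1    0    0    0
returned    0    0    0    1
shipped     0    4    0    5
filter rows where Yui < 1:
customer  Ivy  Uma  Wes  Yui
status                      
paid        5    0    4    0
pending     1    0    0    0
add column Yui_minus_Ivy = t['Yui'] - t['Ivy']:
customer  Ivy  Uma  Wes  Yui  Yui_minus_Ivy
status                                     
paid        5    0    4    0             -5
pending     1    0    0    0             -1
sort by Yui_minus_Ivy:
customer  Ivy  Uma  Wes  Yui  Yui_minus_Ivy
status                                     
paid        5    0    4    0             -5
pending     1    0    0    0             -1
value at position 0, column 'Yui_minus_Ivy' → -5

-5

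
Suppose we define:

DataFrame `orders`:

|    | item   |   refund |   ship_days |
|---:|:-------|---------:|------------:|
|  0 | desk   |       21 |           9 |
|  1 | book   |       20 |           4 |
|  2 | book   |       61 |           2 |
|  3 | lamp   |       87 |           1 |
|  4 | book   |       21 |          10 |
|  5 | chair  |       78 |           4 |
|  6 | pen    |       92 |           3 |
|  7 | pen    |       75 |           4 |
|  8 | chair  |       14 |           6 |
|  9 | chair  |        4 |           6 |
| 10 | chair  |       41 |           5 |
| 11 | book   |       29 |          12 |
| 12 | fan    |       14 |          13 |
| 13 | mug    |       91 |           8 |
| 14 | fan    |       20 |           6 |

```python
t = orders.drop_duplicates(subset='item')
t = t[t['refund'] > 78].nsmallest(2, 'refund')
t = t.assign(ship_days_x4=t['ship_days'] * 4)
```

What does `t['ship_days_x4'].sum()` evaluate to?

drop duplicate item (keep=first):
     item  refund  ship_days
0    desk      21          9
1    book      20          4
3    lamp      87          1
5   chair      78          4
6     pen      92          3
12    fan      14         13
13    mug      91          8
filter rows where refund > 78:
    item  refund  ship_days
3   lamp      87          1
6    pen      92          3
13   mug      91          8
take 2 rows with smallest refund:
    item  refund  ship_days
3   lamp      87          1
13   mug      91          8
add column ship_days_x4 = t['ship_days'] * 4:
    item  refund  ship_days  ship_days_x4
3   lamp      87          1             4
13   mug      91          8            32

36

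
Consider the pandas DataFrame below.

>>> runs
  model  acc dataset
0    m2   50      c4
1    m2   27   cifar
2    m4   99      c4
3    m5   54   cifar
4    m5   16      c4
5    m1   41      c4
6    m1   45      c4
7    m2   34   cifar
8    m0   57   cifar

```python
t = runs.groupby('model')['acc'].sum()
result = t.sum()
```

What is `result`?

group by model, sum of acc:
model
m0     57
m1     86
m2    111
m4     99
m5     70
Name: acc, dtype: int64
Finally, sum of the resulting series = 423.

423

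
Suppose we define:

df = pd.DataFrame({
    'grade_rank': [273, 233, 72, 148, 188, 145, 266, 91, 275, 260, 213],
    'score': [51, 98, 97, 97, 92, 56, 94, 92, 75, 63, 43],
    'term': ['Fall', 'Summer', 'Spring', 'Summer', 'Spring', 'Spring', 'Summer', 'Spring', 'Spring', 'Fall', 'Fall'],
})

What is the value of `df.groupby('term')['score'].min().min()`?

group by term, min of score:
term
Fall      43
Spring    56
Summer    94
Name: score, dtype: int64
Then the min of the resulting series: 43

43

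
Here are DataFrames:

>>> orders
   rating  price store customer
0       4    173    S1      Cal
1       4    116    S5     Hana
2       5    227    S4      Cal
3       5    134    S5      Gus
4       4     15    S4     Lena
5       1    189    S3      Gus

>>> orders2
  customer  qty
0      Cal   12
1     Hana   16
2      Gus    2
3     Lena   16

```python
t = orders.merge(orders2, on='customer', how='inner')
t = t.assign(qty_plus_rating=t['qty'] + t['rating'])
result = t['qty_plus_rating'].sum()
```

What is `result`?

merge on 'customer' (how='inner') → 6 rows:
   rating  price store customer  qty
0       4    173    S1      Cal   12
1       4    116    S5     Hana   16
2       5    227    S4      Cal   12
3       5    134    S5      Gus    2
4       4     15    S4     Lena   16
5       1    189    S3      Gus    2
add column qty_plus_rating = t['qty'] + t['rating']:
   rating  price store customer  qty  qty_plus_rating
0       4    173    S1      Cal   12               16
1       4    116    S5     Hana   16               20
2       5    227    S4      Cal   12               17
3       5    134    S5      Gus    2                7
4       4     15    S4     Lena   16               20
5       1    189    S3      Gus    2                3

83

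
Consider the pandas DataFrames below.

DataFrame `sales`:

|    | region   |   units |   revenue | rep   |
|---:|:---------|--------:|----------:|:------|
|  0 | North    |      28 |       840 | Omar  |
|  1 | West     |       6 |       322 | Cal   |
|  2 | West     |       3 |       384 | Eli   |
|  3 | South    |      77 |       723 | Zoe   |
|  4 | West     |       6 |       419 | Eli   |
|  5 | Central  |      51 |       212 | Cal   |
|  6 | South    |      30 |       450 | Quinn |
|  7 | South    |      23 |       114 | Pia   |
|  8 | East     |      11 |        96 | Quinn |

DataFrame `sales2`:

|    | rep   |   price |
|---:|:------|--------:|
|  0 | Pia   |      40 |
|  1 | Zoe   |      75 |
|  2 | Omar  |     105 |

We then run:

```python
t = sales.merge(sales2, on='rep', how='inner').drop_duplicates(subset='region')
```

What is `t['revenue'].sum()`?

1563

merge on 'rep' (how='inner') → 3 rows:
  region  units  revenue   rep  price
0  North     28      840  Omar    105
1  South     77      723   Zoe     75
2  South     23      114   Pia     40
drop duplicate region (keep=first):
  region  units  revenue   rep  price
0  North     28      840  Omar    105
1  South     77      723   Zoe     75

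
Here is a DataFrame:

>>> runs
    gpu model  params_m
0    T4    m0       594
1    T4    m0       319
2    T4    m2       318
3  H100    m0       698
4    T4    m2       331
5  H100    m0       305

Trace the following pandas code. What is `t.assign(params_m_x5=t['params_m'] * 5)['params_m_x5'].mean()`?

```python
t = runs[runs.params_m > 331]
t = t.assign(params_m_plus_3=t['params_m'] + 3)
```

3230.0

filter rows where params_m > 331:
    gpu model  params_m
0    T4    m0       594
3  H100    m0       698
add column params_m_plus_3 = t['params_m'] + 3:
    gpu model  params_m  params_m_plus_3
0    T4    m0       594              597
3  H100    m0       698              701
add column params_m_x5 = t['params_m'] * 5:
    gpu model  params_m  params_m_plus_3  params_m_x5
0    T4    m0       594              597         2970
3  H100    m0       698              701         3490
mean of column 'params_m_x5' → 3230.0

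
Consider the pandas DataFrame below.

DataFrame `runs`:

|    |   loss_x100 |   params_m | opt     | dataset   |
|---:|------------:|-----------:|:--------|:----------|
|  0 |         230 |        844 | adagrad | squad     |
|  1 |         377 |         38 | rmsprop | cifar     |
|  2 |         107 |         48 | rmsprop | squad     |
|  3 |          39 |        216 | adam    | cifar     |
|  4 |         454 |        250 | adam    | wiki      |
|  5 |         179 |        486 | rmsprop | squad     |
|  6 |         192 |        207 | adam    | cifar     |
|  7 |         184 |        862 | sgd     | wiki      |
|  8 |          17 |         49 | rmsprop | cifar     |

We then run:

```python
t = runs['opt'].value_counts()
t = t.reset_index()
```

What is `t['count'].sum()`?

value_counts of opt:
opt
rmsprop    4
adam       3
adagrad    1
sgd        1
Name: count, dtype: int64
reset_index():
       opt  count
0  rmsprop      4
1     adam      3
2  adagrad      1
3      sgd      1
Finally, sum of column 'count' = 9.

9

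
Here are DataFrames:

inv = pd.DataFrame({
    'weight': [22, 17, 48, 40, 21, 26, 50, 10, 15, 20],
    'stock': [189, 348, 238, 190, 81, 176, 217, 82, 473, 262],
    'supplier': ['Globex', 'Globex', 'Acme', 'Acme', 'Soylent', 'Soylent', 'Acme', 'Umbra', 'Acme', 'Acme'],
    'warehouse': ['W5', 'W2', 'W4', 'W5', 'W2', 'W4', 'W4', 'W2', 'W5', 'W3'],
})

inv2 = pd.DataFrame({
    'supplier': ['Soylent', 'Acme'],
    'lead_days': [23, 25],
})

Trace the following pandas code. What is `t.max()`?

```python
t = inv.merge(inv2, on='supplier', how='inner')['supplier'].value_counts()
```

5

merge on 'supplier' (how='inner') → 7 rows:
   weight  stock supplier warehouse  lead_days
0      48    238     Acme        W4         25
1      40    190     Acme        W5         25
2      21     81  Soylent        W2         23
3      26    176  Soylent        W4         23
4      50    217     Acme        W4         25
5      15    473     Acme        W5         25
6      20    262     Acme        W3         25
value_counts of supplier:
supplier
Acme       5
Soylent    2
Name: count, dtype: int64
max of the resulting series → 5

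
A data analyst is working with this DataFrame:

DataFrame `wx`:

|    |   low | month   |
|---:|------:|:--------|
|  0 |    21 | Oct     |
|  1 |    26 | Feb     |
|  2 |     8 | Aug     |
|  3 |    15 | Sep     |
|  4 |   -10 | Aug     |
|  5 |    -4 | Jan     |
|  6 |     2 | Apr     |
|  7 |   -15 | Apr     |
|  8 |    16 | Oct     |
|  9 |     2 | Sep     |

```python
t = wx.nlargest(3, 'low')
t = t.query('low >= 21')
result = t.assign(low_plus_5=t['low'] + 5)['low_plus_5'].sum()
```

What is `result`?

take 3 rows with largest low:
   low month
1   26   Feb
0   21   Oct
8   16   Oct
filter rows where low >= 21:
   low month
1   26   Feb
0   21   Oct
add column low_plus_5 = t['low'] + 5:
   low month  low_plus_5
1   26   Feb          31
0   21   Oct          26
sum of column 'low_plus_5' → 57

57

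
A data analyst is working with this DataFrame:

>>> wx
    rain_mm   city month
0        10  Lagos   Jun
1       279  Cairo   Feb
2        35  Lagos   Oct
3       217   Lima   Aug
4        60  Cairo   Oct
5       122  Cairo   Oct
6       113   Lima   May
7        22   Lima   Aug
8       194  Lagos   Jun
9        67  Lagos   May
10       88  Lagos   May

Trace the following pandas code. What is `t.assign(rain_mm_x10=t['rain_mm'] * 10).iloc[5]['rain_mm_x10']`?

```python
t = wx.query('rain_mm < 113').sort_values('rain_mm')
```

filter rows where rain_mm < 113:
    rain_mm   city month
0        10  Lagos   Jun
2        35  Lagos   Oct
4        60  Cairo   Oct
7        22   Lima   Aug
9        67  Lagos   May
10       88  Lagos   May
sort by rain_mm:
    rain_mm   city month
0        10  Lagos   Jun
7        22   Lima   Aug
2        35  Lagos   Oct
4        60  Cairo   Oct
9        67  Lagos   May
10       88  Lagos   May
add column rain_mm_x10 = t['rain_mm'] * 10:
    rain_mm   city month  rain_mm_x10
0        10  Lagos   Jun          100
7        22   Lima   Aug          220
2        35  Lagos   Oct          350
4        60  Cairo   Oct          600
9        67  Lagos   May          670
10       88  Lagos   May          880
Then the value at position 5, column 'rain_mm_x10': 880

880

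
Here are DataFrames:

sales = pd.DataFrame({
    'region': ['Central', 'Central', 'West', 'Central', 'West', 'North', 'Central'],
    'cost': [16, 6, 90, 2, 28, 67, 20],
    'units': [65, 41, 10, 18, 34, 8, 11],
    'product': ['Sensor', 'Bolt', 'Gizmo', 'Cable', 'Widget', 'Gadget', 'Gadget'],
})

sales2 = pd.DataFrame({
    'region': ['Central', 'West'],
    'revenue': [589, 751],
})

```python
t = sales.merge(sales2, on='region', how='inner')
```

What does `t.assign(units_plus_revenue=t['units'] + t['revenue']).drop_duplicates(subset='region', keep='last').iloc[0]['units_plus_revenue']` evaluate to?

785

merge on 'region' (how='inner') → 6 rows:
    region  cost  units product  revenue
0  Central    16     65  Sensor      589
1  Central     6     41    Bolt      589
2     West    90     10   Gizmo      751
3  Central     2     18   Cable      589
4     West    28     34  Widget      751
5  Central    20     11  Gadget      589
add column units_plus_revenue = t['units'] + t['revenue']:
    region  cost  units product  revenue  units_plus_revenue
0  Central    16     65  Sensor      589                 654
1  Central     6     41    Bolt      589                 630
2     West    90     10   Gizmo      751                 761
3  Central     2     18   Cable      589                 607
4     West    28     34  Widget      751                 785
5  Central    20     11  Gadget      589                 600
drop duplicate region (keep=last):
    region  cost  units product  revenue  units_plus_revenue
4     West    28     34  Widget      751                 785
5  Central    20     11  Gadget      589                 600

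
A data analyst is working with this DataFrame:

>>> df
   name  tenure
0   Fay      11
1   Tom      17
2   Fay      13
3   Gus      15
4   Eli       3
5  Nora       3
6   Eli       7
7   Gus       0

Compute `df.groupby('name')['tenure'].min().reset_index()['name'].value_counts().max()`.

1

group by name, min of tenure:
name
Eli      3
Fay     11
Gus      0
Nora     3
Tom     17
Name: tenure, dtype: int64
reset_index():
   name  tenure
0   Eli       3
1   Fay      11
2   Gus       0
3  Nora       3
4   Tom      17
value_counts of name:
name
Eli     1
Fay     1
Gus     1
Nora    1
Tom     1
Name: count, dtype: int64
Hence 1.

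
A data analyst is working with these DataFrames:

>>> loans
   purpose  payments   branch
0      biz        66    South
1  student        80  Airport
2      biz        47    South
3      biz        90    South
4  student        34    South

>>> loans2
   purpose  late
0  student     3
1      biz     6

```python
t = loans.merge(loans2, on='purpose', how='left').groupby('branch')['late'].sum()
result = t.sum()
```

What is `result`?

merge on 'purpose' (how='left') → 5 rows:
   purpose  payments   branch  late
0      biz        66    South     6
1  student        80  Airport     3
2      biz        47    South     6
3      biz        90    South     6
4  student        34    South     3
group by branch, sum of late:
branch
Airport     3
South      21
Name: late, dtype: int64
The sum of the resulting series is 24.

24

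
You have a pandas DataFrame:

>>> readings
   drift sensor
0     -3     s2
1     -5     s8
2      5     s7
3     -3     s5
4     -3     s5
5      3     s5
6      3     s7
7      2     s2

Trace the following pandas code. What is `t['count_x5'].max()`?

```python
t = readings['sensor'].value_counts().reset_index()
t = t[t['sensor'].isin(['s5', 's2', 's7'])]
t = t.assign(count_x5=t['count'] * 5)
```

15

value_counts of sensor:
sensor
s5    3
s2    2
s7    2
s8    1
Name: count, dtype: int64
reset_index():
  sensor  count
0     s5      3
1     s2      2
2     s7      2
3     s8      1
filter rows where sensor in ['s5', 's2', 's7']:
  sensor  count
0     s5      3
1     s2      2
2     s7      2
add column count_x5 = t['count'] * 5:
  sensor  count  count_x5
0     s5      3        15
1     s2      2        10
2     s7      2        10
Hence 15.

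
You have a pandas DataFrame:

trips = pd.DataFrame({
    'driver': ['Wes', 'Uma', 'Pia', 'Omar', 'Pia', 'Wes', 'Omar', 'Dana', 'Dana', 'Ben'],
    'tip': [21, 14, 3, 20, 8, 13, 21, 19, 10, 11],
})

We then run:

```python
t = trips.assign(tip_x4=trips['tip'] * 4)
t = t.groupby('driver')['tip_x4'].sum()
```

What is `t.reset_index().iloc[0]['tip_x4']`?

add column tip_x4 = trips['tip'] * 4:
  driver  tip  tip_x4
0    Wes   21      84
1    Uma   14      56
2    Pia    3      12
3   Omar   20      80
4    Pia    8      32
5    Wes   13      52
6   Omar   21      84
7   Dana   19      76
8   Dana   10      40
9    Ben   11      44
group by driver, sum of tip_x4:
driver
Ben      44
Dana    116
Omar    164
Pia      44
Uma      56
Wes     136
Name: tip_x4, dtype: int64
reset_index():
  driver  tip_x4
0    Ben      44
1   Dana     116
2   Omar     164
3    Pia      44
4    Uma      56
5    Wes     136
value at position 0, column 'tip_x4' → 44

44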